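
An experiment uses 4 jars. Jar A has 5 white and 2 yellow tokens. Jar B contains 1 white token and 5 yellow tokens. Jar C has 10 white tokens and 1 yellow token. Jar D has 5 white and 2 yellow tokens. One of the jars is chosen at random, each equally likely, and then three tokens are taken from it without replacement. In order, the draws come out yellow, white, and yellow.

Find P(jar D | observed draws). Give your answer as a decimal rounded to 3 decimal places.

0.182

Under each hypothesis, the probability of the observed sequence is: P(data | jar A) = (2/7)(5/6)(1/5) = 1/21; P(data | jar B) = (5/6)(1/5)(4/4) = 1/6; P(data | jar C) = (1/11)(10/10)(0/9) = 0; P(data | jar D) = (2/7)(5/6)(1/5) = 1/21.
Weighting by the prior gives 1/4 · 1/21 = 1/84, 1/4 · 1/6 = 1/24, 1/4 · 0 = 0, 1/4 · 1/21 = 1/84; summing to 11/168.
So P(jar D | data) = (1/84) / (11/168) = 2/11.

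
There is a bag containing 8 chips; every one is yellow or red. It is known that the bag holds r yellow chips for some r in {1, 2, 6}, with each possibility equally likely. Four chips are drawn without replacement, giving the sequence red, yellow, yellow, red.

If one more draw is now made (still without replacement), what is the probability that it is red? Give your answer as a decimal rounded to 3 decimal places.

0.500

The likelihood of the observed sequence under each hypothesis: P(data | r = 1) = (7/8)(1/7)(0/6) = 0; P(data | r = 2) = (6/8)(2/7)(1/6)(5/5) = 1/28; P(data | r = 6) = (2/8)(6/7)(5/6)(1/5) = 1/28.
The prior-weighted likelihoods are 1/3 · 0 = 0, 1/3 · 1/28 = 1/84, 1/3 · 1/28 = 1/84; these sum to 1/42.
The posterior is then P(r = 1 | data) = 0, P(r = 2 | data) = 1/2, P(r = 6 | data) = 1/2.
The predictive probability is P(red next | data) = (1)(1/2) + (0)(1/2) = 1/2.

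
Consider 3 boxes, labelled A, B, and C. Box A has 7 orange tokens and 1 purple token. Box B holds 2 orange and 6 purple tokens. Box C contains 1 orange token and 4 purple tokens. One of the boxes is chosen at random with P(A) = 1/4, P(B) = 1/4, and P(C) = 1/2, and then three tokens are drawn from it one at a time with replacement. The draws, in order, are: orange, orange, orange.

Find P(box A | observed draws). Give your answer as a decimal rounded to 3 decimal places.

0.955

Compute the likelihood of the observed sequence for each case: P(data | box A) = (7/8)(7/8)(7/8) = 0.66992; P(data | box B) = (2/8)(2/8)(2/8) = 0.015625; P(data | box C) = (1/5)(1/5)(1/5) = 0.008.
Multiplying each by its prior: 1/4 · 0.66992 = 0.16748, 1/4 · 0.015625 = 0.0039062, 1/2 · 0.008 = 0.004; summing to 0.17539.
By Bayes' rule, P(box A | data) = (0.16748) / (0.17539) = 0.95492.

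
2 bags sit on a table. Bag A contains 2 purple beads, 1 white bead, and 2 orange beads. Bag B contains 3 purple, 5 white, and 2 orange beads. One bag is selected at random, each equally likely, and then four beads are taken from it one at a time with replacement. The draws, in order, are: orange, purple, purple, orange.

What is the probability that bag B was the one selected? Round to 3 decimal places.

For each hypothesis, P(data | H) works out to: P(data | bag A) = (2/5)(2/5)(2/5)(2/5) = 0.0256; P(data | bag B) = (2/10)(3/10)(3/10)(2/10) = 0.0036.
The prior-weighted likelihoods are 1/2 · 0.0256 = 0.0128, 1/2 · 0.0036 = 0.0018; summing to 0.0146.
So P(bag B | data) = (0.0018) / (0.0146) = 0.12329.

0.123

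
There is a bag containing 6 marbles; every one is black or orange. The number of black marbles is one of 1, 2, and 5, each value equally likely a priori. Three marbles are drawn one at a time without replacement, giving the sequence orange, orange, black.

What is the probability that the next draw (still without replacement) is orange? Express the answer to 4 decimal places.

The likelihood of the observed sequence under each hypothesis: P(data | r = 1) = (5/6)(4/5)(1/4) = 1/6; P(data | r = 2) = (4/6)(3/5)(2/4) = 1/5; P(data | r = 5) = (1/6)(0/5) = 0.
The prior-weighted likelihoods are 1/3 · 1/6 = 1/18, 1/3 · 1/5 = 1/15, 1/3 · 0 = 0; with total 11/90.
Dividing through by the total gives posterior P(r = 1 | data) = 5/11, P(r = 2 | data) = 6/11, P(r = 5 | data) = 0.
The predictive probability is P(orange next | data) = (1)(5/11) + (2/3)(6/11) = 9/11.

0.8182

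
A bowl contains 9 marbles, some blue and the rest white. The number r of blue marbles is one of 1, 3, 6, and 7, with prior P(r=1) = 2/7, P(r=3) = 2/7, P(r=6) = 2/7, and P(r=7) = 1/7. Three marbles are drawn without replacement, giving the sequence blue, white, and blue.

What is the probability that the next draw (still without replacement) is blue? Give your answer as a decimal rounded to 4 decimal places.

0.6012

For each hypothesis, P(data | H) works out to: P(data | r = 1) = (1/9)(8/8)(0/7) = 0; P(data | r = 3) = (3/9)(6/8)(2/7) = 1/14; P(data | r = 6) = (6/9)(3/8)(5/7) = 5/28; P(data | r = 7) = (7/9)(2/8)(6/7) = 1/6.
The prior-weighted likelihoods are 2/7 · 0 = 0, 2/7 · 1/14 = 1/49, 2/7 · 5/28 = 5/98, 1/7 · 1/6 = 1/42; with total 2/21.
Dividing through by the total gives posterior P(r = 1 | data) = 0, P(r = 3 | data) = 3/14, P(r = 6 | data) = 15/28, P(r = 7 | data) = 1/4.
The predictive probability is P(blue next | data) = (1/6)(3/14) + (2/3)(15/28) + (5/6)(1/4) = 101/168.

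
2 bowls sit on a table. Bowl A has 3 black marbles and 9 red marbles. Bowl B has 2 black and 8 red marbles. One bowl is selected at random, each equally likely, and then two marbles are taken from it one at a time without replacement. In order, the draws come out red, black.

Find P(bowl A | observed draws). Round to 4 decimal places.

Under each hypothesis, the probability of the observed sequence is: P(data | bowl A) = (9/12)(3/11) = 0.20455; P(data | bowl B) = (8/10)(2/9) = 0.17778.
Weighting by the prior gives 1/2 · 0.20455 = 0.10227, 1/2 · 0.17778 = 0.088889; these sum to 0.19116.
So P(bowl A | data) = (0.10227) / (0.19116) = 0.53501.

0.5350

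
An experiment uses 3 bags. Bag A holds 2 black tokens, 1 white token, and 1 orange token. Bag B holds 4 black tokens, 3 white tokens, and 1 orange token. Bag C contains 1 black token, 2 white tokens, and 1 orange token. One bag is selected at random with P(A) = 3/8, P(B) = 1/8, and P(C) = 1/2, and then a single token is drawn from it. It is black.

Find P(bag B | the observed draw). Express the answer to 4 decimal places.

Compute the likelihood of this draw for each case: P(data | bag A) = (2/4) = 1/2; P(data | bag B) = (4/8) = 1/2; P(data | bag C) = (1/4) = 1/4.
Multiplying each by its prior: 3/8 · 1/2 = 3/16, 1/8 · 1/2 = 1/16, 1/2 · 1/4 = 1/8; summing to 3/8.
By Bayes' rule, P(bag B | data) = (1/16) / (3/8) = 1/6.

0.1667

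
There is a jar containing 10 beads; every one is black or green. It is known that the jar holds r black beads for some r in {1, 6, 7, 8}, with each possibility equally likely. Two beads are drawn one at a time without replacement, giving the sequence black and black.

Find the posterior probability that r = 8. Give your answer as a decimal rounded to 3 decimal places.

Compute the likelihood of the observed sequence for each case: P(data | r = 1) = (1/10)(0/9) = 0; P(data | r = 6) = (6/10)(5/9) = 1/3; P(data | r = 7) = (7/10)(6/9) = 7/15; P(data | r = 8) = (8/10)(7/9) = 28/45.
Multiplying each by its prior: 1/4 · 0 = 0, 1/4 · 1/3 = 1/12, 1/4 · 7/15 = 7/60, 1/4 · 28/45 = 7/45; summing to 16/45.
Therefore the posterior P(r = 8 | data) = (7/45) / (16/45) = 7/16.

0.438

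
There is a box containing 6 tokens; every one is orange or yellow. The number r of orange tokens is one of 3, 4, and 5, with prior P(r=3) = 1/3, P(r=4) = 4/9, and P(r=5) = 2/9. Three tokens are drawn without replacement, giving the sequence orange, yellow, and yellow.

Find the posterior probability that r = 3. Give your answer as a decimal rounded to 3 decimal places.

0.628

Under each hypothesis, the probability of the observed sequence is: P(data | r = 3) = (3/6)(3/5)(2/4) = 3/20; P(data | r = 4) = (4/6)(2/5)(1/4) = 1/15; P(data | r = 5) = (5/6)(1/5)(0/4) = 0.
Weighting by the prior gives 1/3 · 3/20 = 1/20, 4/9 · 1/15 = 4/135, 2/9 · 0 = 0; these sum to 43/540.
So P(r = 3 | data) = (1/20) / (43/540) = 27/43.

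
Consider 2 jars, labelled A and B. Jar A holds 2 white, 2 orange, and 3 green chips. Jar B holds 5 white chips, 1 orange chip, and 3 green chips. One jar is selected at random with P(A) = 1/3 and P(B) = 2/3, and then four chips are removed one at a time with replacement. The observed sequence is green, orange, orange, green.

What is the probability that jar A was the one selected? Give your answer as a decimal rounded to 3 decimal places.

The likelihood of the observed sequence under each hypothesis: P(data | jar A) = (3/7)(2/7)(2/7)(3/7) = 0.014994; P(data | jar B) = (3/9)(1/9)(1/9)(3/9) = 0.0013717.
Weighting by the prior gives 1/3 · 0.014994 = 0.0049979, 2/3 · 0.0013717 = 0.00091449; with total 0.0059124.
By Bayes' rule, P(jar A | data) = (0.0049979) / (0.0059124) = 0.84533.

0.845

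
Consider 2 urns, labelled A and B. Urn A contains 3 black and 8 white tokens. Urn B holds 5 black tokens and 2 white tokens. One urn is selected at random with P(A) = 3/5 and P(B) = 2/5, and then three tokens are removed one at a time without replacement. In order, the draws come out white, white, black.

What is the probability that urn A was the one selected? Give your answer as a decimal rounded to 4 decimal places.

0.8424

Compute the likelihood of the observed sequence for each case: P(data | urn A) = (8/11)(7/10)(3/9) = 0.1697; P(data | urn B) = (2/7)(1/6)(5/5) = 0.047619.
Weighting by the prior gives 3/5 · 0.1697 = 0.10182, 2/5 · 0.047619 = 0.019048; summing to 0.12087.
Therefore the posterior P(urn A | data) = (0.10182) / (0.12087) = 0.84241.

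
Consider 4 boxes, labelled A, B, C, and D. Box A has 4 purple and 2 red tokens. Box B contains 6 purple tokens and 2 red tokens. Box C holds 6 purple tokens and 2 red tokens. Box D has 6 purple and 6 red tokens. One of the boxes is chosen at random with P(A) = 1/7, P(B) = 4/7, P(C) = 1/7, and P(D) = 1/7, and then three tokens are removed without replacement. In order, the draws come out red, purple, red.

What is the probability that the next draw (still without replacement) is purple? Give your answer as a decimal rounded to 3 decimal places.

Compute the likelihood of the observed sequence for each case: P(data | box A) = (2/6)(4/5)(1/4) = 0.066667; P(data | box B) = (2/8)(6/7)(1/6) = 0.035714; P(data | box C) = (2/8)(6/7)(1/6) = 0.035714; P(data | box D) = (6/12)(6/11)(5/10) = 0.13636.
The prior-weighted likelihoods are 1/7 · 0.066667 = 0.0095238, 4/7 · 0.035714 = 0.020408, 1/7 · 0.035714 = 0.005102, 1/7 · 0.13636 = 0.019481; summing to 0.054515.
The posterior is then P(box A | data) = 0.1747, P(box B | data) = 0.37436, P(box C | data) = 0.09359, P(box D | data) = 0.35735.
Averaging over the posterior, P(purple next | data) = (1)(0.1747) + (1)(0.37436) + (1)(0.09359) + (5/9)(0.35735) = 0.84118.

0.841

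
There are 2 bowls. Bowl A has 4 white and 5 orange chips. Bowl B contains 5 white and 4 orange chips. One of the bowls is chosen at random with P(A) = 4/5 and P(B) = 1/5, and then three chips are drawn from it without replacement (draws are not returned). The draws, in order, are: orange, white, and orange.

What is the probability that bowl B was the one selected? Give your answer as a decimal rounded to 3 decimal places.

0.158

Under each hypothesis, the probability of the observed sequence is: P(data | bowl A) = (5/9)(4/8)(4/7) = 10/63; P(data | bowl B) = (4/9)(5/8)(3/7) = 5/42.
Weighting by the prior gives 4/5 · 10/63 = 8/63, 1/5 · 5/42 = 1/42; summing to 19/126.
By Bayes' rule, P(bowl B | data) = (1/42) / (19/126) = 3/19.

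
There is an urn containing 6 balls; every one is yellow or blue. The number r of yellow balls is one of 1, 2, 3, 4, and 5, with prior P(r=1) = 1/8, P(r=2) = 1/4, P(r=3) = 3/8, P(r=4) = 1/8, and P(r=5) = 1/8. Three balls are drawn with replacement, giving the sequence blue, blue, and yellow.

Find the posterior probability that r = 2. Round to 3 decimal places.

Under each hypothesis, the probability of the observed sequence is: P(data | r = 1) = (5/6)(5/6)(1/6) = 0.11574; P(data | r = 2) = (4/6)(4/6)(2/6) = 0.14815; P(data | r = 3) = (3/6)(3/6)(3/6) = 0.125; P(data | r = 4) = (2/6)(2/6)(4/6) = 0.074074; P(data | r = 5) = (1/6)(1/6)(5/6) = 0.023148.
The prior-weighted likelihoods are 1/8 · 0.11574 = 0.014468, 1/4 · 0.14815 = 0.037037, 3/8 · 0.125 = 0.046875, 1/8 · 0.074074 = 0.0092593, 1/8 · 0.023148 = 0.0028935; these sum to 0.11053.
So P(r = 2 | data) = (0.037037) / (0.11053) = 0.33508.

0.335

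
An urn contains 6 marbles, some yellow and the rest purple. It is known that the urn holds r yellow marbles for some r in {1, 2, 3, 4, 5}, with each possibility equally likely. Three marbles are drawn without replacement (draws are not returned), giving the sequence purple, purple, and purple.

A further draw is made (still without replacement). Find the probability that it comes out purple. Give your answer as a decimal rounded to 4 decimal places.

Compute the likelihood of the observed sequence for each case: P(data | r = 1) = (5/6)(4/5)(3/4) = 1/2; P(data | r = 2) = (4/6)(3/5)(2/4) = 1/5; P(data | r = 3) = (3/6)(2/5)(1/4) = 1/20; P(data | r = 4) = (2/6)(1/5)(0/4) = 0; P(data | r = 5) = (1/6)(0/5) = 0.
Multiplying each by its prior: 1/5 · 1/2 = 1/10, 1/5 · 1/5 = 1/25, 1/5 · 1/20 = 1/100, 1/5 · 0 = 0, 1/5 · 0 = 0; these sum to 3/20.
Dividing through by the total gives posterior P(r = 1 | data) = 2/3, P(r = 2 | data) = 4/15, P(r = 3 | data) = 1/15, P(r = 4 | data) = 0, P(r = 5 | data) = 0.
The predictive probability is P(purple next | data) = (2/3)(2/3) + (1/3)(4/15) + (0)(1/15) = 8/15.

0.5333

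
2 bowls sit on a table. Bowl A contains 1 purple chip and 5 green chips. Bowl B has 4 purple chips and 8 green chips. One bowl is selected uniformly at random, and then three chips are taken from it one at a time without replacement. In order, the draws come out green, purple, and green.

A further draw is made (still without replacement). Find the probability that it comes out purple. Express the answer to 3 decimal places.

Under each hypothesis, the probability of the observed sequence is: P(data | bowl A) = (5/6)(1/5)(4/4) = 1/6; P(data | bowl B) = (8/12)(4/11)(7/10) = 28/165.
The prior-weighted likelihoods are 1/2 · 1/6 = 1/12, 1/2 · 28/165 = 14/165; with total 37/220.
Dividing through by the total gives posterior P(bowl A | data) = 55/111, P(bowl B | data) = 56/111.
The predictive probability is P(purple next | data) = (0)(55/111) + (1/3)(56/111) = 56/333.

0.168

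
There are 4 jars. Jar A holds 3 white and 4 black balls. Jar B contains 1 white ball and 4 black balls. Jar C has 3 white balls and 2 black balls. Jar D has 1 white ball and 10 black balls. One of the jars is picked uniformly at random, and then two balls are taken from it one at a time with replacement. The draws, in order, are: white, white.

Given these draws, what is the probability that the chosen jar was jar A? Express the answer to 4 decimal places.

0.3103

Compute the likelihood of the observed sequence for each case: P(data | jar A) = (3/7)(3/7) = 0.18367; P(data | jar B) = (1/5)(1/5) = 0.04; P(data | jar C) = (3/5)(3/5) = 0.36; P(data | jar D) = (1/11)(1/11) = 0.0082645.
The prior-weighted likelihoods are 1/4 · 0.18367 = 0.045918, 1/4 · 0.04 = 0.01, 1/4 · 0.36 = 0.09, 1/4 · 0.0082645 = 0.0020661; with total 0.14798.
Hence P(jar A | data) = (0.045918) / (0.14798) = 0.31029.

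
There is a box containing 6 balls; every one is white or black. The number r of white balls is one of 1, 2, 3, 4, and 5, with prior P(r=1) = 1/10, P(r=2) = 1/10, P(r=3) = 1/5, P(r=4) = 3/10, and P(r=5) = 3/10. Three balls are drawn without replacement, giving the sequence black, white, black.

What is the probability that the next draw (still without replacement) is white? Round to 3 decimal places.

0.538

For each hypothesis, P(data | H) works out to: P(data | r = 1) = (5/6)(1/5)(4/4) = 1/6; P(data | r = 2) = (4/6)(2/5)(3/4) = 1/5; P(data | r = 3) = (3/6)(3/5)(2/4) = 3/20; P(data | r = 4) = (2/6)(4/5)(1/4) = 1/15; P(data | r = 5) = (1/6)(5/5)(0/4) = 0.
The prior-weighted likelihoods are 1/10 · 1/6 = 1/60, 1/10 · 1/5 = 1/50, 1/5 · 3/20 = 3/100, 3/10 · 1/15 = 1/50, 3/10 · 0 = 0; these sum to 13/150.
Dividing through by the total gives posterior P(r = 1 | data) = 5/26, P(r = 2 | data) = 3/13, P(r = 3 | data) = 9/26, P(r = 4 | data) = 3/13, P(r = 5 | data) = 0.
So P(white next | data) = Σ P(white next | H) P(H | data) = (0)(5/26) + (1/3)(3/13) + (2/3)(9/26) + (1)(3/13) = 7/13.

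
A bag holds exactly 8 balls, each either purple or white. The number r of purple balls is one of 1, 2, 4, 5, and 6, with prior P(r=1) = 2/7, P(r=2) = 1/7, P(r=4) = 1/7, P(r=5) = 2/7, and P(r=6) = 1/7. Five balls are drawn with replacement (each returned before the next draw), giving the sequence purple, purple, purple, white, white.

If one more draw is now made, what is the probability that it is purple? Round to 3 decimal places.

The likelihood of the observed sequence under each hypothesis: P(data | r = 1) = (1/8)(1/8)(1/8)(7/8)(7/8) = 0.0014954; P(data | r = 2) = (2/8)(2/8)(2/8)(6/8)(6/8) = 0.0087891; P(data | r = 4) = (4/8)(4/8)(4/8)(4/8)(4/8) = 0.03125; P(data | r = 5) = (5/8)(5/8)(5/8)(3/8)(3/8) = 0.034332; P(data | r = 6) = (6/8)(6/8)(6/8)(2/8)(2/8) = 0.026367.
Multiplying each by its prior: 2/7 · 0.0014954 = 0.00042725, 1/7 · 0.0087891 = 0.0012556, 1/7 · 0.03125 = 0.0044643, 2/7 · 0.034332 = 0.0098092, 1/7 · 0.026367 = 0.0037667; these sum to 0.019723.
The posterior is then P(r = 1 | data) = 0.021662, P(r = 2 | data) = 0.06366, P(r = 4 | data) = 0.22635, P(r = 5 | data) = 0.49735, P(r = 6 | data) = 0.19098.
So P(purple next | data) = Σ P(purple next | H) P(H | data) = (1/8)(0.021662) + (1/4)(0.06366) + (1/2)(0.22635) + (5/8)(0.49735) + (3/4)(0.19098) = 0.58588.

0.586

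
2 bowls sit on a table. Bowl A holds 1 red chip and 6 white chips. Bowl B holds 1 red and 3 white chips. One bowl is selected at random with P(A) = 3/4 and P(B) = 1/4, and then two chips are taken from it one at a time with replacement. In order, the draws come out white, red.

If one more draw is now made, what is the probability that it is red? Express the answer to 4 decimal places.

For each hypothesis, P(data | H) works out to: P(data | bowl A) = (6/7)(1/7) = 0.12245; P(data | bowl B) = (3/4)(1/4) = 0.1875.
Multiplying each by its prior: 3/4 · 0.12245 = 0.091837, 1/4 · 0.1875 = 0.046875; summing to 0.13871.
Dividing through by the total gives posterior P(bowl A | data) = 0.66207, P(bowl B | data) = 0.33793.
The predictive probability is P(red next | data) = (1/7)(0.66207) + (1/4)(0.33793) = 0.17906.

0.1791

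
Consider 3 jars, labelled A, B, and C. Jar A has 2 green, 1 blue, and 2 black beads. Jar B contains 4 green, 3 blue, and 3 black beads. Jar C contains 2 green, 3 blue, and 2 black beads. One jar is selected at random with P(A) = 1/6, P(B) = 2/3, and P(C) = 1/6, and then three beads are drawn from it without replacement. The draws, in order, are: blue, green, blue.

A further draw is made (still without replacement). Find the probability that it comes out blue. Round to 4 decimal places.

0.1750

Compute the likelihood of the observed sequence for each case: P(data | jar A) = (1/5)(2/4)(0/3) = 0; P(data | jar B) = (3/10)(4/9)(2/8) = 1/30; P(data | jar C) = (3/7)(2/6)(2/5) = 2/35.
The prior-weighted likelihoods are 1/6 · 0 = 0, 2/3 · 1/30 = 1/45, 1/6 · 2/35 = 1/105; with total 2/63.
Dividing through by the total gives posterior P(jar A | data) = 0, P(jar B | data) = 7/10, P(jar C | data) = 3/10.
Averaging over the posterior, P(blue next | data) = (1/7)(7/10) + (1/4)(3/10) = 7/40.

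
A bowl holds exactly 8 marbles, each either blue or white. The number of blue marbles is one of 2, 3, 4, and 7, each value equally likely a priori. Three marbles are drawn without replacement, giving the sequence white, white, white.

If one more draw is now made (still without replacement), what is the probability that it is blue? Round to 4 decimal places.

0.5059

The likelihood of the observed sequence under each hypothesis: P(data | r = 2) = (6/8)(5/7)(4/6) = 5/14; P(data | r = 3) = (5/8)(4/7)(3/6) = 5/28; P(data | r = 4) = (4/8)(3/7)(2/6) = 1/14; P(data | r = 7) = (1/8)(0/7) = 0.
Multiplying each by its prior: 1/4 · 5/14 = 5/56, 1/4 · 5/28 = 5/112, 1/4 · 1/14 = 1/56, 1/4 · 0 = 0; with total 17/112.
Normalising, the posterior is P(r = 2 | data) = 10/17, P(r = 3 | data) = 5/17, P(r = 4 | data) = 2/17, P(r = 7 | data) = 0.
The predictive probability is P(blue next | data) = (2/5)(10/17) + (3/5)(5/17) + (4/5)(2/17) = 43/85.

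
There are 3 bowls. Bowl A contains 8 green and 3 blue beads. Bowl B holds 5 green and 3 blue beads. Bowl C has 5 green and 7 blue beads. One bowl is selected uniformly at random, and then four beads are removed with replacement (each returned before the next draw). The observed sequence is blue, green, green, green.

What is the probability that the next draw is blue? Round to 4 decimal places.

0.3669

The likelihood of the observed sequence under each hypothesis: P(data | bowl A) = (3/11)(8/11)(8/11)(8/11) = 0.10491; P(data | bowl B) = (3/8)(5/8)(5/8)(5/8) = 0.091553; P(data | bowl C) = (7/12)(5/12)(5/12)(5/12) = 0.042197.
The prior-weighted likelihoods are 1/3 · 0.10491 = 0.03497, 1/3 · 0.091553 = 0.030518, 1/3 · 0.042197 = 0.014066; these sum to 0.079554.
Normalising, the posterior is P(bowl A | data) = 0.43958, P(bowl B | data) = 0.38361, P(bowl C | data) = 0.17681.
The predictive probability is P(blue next | data) = (3/11)(0.43958) + (3/8)(0.38361) + (7/12)(0.17681) = 0.36688.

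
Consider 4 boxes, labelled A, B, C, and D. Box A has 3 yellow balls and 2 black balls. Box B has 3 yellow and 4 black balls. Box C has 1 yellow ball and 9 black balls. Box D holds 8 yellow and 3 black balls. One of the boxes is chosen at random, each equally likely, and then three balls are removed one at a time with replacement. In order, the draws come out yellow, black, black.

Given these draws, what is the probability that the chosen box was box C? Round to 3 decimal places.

Compute the likelihood of the observed sequence for each case: P(data | box A) = (3/5)(2/5)(2/5) = 0.096; P(data | box B) = (3/7)(4/7)(4/7) = 0.13994; P(data | box C) = (1/10)(9/10)(9/10) = 0.081; P(data | box D) = (8/11)(3/11)(3/11) = 0.054095.
Multiplying each by its prior: 1/4 · 0.096 = 0.024, 1/4 · 0.13994 = 0.034985, 1/4 · 0.081 = 0.02025, 1/4 · 0.054095 = 0.013524; these sum to 0.092759.
Hence P(box C | data) = (0.02025) / (0.092759) = 0.21831.

0.218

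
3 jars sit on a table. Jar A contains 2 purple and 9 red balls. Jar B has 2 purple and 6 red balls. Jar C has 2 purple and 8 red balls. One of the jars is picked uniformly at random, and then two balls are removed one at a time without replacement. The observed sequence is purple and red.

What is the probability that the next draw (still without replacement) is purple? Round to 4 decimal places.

0.1370

Compute the likelihood of the observed sequence for each case: P(data | jar A) = (2/11)(9/10) = 0.16364; P(data | jar B) = (2/8)(6/7) = 0.21429; P(data | jar C) = (2/10)(8/9) = 0.17778.
Weighting by the prior gives 1/3 · 0.16364 = 0.054545, 1/3 · 0.21429 = 0.071429, 1/3 · 0.17778 = 0.059259; summing to 0.18523.
The posterior is then P(jar A | data) = 0.29447, P(jar B | data) = 0.38561, P(jar C | data) = 0.31992.
Averaging over the posterior, P(purple next | data) = (1/9)(0.29447) + (1/6)(0.38561) + (1/8)(0.31992) = 0.13698.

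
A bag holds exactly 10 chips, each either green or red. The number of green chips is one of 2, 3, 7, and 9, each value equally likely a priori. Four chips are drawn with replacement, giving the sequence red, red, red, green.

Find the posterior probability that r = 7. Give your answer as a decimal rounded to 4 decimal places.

Compute the likelihood of the observed sequence for each case: P(data | r = 2) = (8/10)(8/10)(8/10)(2/10) = 0.1024; P(data | r = 3) = (7/10)(7/10)(7/10)(3/10) = 0.1029; P(data | r = 7) = (3/10)(3/10)(3/10)(7/10) = 0.0189; P(data | r = 9) = (1/10)(1/10)(1/10)(9/10) = 0.0009.
The prior-weighted likelihoods are 1/4 · 0.1024 = 0.0256, 1/4 · 0.1029 = 0.025725, 1/4 · 0.0189 = 0.004725, 1/4 · 0.0009 = 0.000225; these sum to 0.056275.
Therefore the posterior P(r = 7 | data) = (0.004725) / (0.056275) = 0.083963.

0.0840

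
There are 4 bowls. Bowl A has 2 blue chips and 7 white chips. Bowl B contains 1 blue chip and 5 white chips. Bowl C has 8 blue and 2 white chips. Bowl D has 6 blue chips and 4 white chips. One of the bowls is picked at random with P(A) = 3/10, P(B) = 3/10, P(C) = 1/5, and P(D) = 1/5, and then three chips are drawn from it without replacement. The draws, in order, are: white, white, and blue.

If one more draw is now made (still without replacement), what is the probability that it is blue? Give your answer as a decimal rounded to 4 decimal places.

0.2175

Compute the likelihood of the observed sequence for each case: P(data | bowl A) = (7/9)(6/8)(2/7) = 1/6; P(data | bowl B) = (5/6)(4/5)(1/4) = 1/6; P(data | bowl C) = (2/10)(1/9)(8/8) = 1/45; P(data | bowl D) = (4/10)(3/9)(6/8) = 1/10.
Weighting by the prior gives 3/10 · 1/6 = 1/20, 3/10 · 1/6 = 1/20, 1/5 · 1/45 = 1/225, 1/5 · 1/10 = 1/50; summing to 28/225.
Dividing through by the total gives posterior P(bowl A | data) = 0.40179, P(bowl B | data) = 0.40179, P(bowl C | data) = 0.035714, P(bowl D | data) = 0.16071.
So P(blue next | data) = Σ P(blue next | H) P(H | data) = (1/6)(0.40179) + (0)(0.40179) + (1)(0.035714) + (5/7)(0.16071) = 0.21747.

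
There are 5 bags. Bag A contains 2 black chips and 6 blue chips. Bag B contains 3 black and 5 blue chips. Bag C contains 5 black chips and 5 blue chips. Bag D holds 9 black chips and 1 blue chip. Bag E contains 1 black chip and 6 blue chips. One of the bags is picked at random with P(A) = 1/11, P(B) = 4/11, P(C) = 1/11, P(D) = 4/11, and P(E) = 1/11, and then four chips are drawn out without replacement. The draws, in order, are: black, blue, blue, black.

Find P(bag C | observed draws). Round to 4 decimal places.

The likelihood of the observed sequence under each hypothesis: P(data | bag A) = (2/8)(6/7)(5/6)(1/5) = 0.035714; P(data | bag B) = (3/8)(5/7)(4/6)(2/5) = 0.071429; P(data | bag C) = (5/10)(5/9)(4/8)(4/7) = 0.079365; P(data | bag D) = (9/10)(1/9)(0/8) = 0; P(data | bag E) = (1/7)(6/6)(5/5)(0/4) = 0.
Multiplying each by its prior: 1/11 · 0.035714 = 0.0032468, 4/11 · 0.071429 = 0.025974, 1/11 · 0.079365 = 0.007215, 4/11 · 0 = 0, 1/11 · 0 = 0; summing to 0.036436.
By Bayes' rule, P(bag C | data) = (0.007215) / (0.036436) = 0.19802.

0.1980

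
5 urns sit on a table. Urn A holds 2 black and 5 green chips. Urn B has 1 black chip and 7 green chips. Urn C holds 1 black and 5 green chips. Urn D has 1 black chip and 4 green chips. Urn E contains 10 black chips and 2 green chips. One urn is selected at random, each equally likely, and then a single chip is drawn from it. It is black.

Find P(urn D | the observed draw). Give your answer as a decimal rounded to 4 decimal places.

0.1242

Compute the likelihood of this draw for each case: P(data | urn A) = (2/7) = 0.28571; P(data | urn B) = (1/8) = 0.125; P(data | urn C) = (1/6) = 0.16667; P(data | urn D) = (1/5) = 0.2; P(data | urn E) = (10/12) = 0.83333.
Multiplying each by its prior: 1/5 · 0.28571 = 0.057143, 1/5 · 0.125 = 0.025, 1/5 · 0.16667 = 0.033333, 1/5 · 0.2 = 0.04, 1/5 · 0.83333 = 0.16667; summing to 0.32214.
By Bayes' rule, P(urn D | data) = (0.04) / (0.32214) = 0.12417.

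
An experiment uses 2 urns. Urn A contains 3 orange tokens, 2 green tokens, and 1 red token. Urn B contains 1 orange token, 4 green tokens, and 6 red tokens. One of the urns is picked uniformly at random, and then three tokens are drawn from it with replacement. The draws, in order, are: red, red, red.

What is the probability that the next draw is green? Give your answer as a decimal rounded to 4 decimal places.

0.3628

Under each hypothesis, the probability of the observed sequence is: P(data | urn A) = (1/6)(1/6)(1/6) = 0.0046296; P(data | urn B) = (6/11)(6/11)(6/11) = 0.16228.
Weighting by the prior gives 1/2 · 0.0046296 = 0.0023148, 1/2 · 0.16228 = 0.081142; these sum to 0.083457.
The posterior is then P(urn A | data) = 0.027737, P(urn B | data) = 0.97226.
So P(green next | data) = Σ P(green next | H) P(H | data) = (1/3)(0.027737) + (4/11)(0.97226) = 0.3628.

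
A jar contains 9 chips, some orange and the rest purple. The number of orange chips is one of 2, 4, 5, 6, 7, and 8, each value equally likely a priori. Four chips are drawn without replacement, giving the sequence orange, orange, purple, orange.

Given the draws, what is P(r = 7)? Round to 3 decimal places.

Under each hypothesis, the probability of the observed sequence is: P(data | r = 2) = (2/9)(1/8)(7/7)(0/6) = 0; P(data | r = 4) = (4/9)(3/8)(5/7)(2/6) = 5/126; P(data | r = 5) = (5/9)(4/8)(4/7)(3/6) = 5/63; P(data | r = 6) = (6/9)(5/8)(3/7)(4/6) = 5/42; P(data | r = 7) = (7/9)(6/8)(2/7)(5/6) = 5/36; P(data | r = 8) = (8/9)(7/8)(1/7)(6/6) = 1/9.
The prior-weighted likelihoods are 1/6 · 0 = 0, 1/6 · 5/126 = 5/756, 1/6 · 5/63 = 5/378, 1/6 · 5/42 = 5/252, 1/6 · 5/36 = 5/216, 1/6 · 1/9 = 1/54; these sum to 41/504.
By Bayes' rule, P(r = 7 | data) = (5/216) / (41/504) = 35/123.

0.285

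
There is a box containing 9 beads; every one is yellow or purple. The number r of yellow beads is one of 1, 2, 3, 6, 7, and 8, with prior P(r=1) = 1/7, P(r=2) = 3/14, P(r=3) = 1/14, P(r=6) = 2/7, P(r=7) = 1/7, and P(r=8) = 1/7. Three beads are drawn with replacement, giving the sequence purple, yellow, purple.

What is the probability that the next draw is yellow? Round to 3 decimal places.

0.388

For each hypothesis, P(data | H) works out to: P(data | r = 1) = (8/9)(1/9)(8/9) = 0.087791; P(data | r = 2) = (7/9)(2/9)(7/9) = 0.13443; P(data | r = 3) = (6/9)(3/9)(6/9) = 0.14815; P(data | r = 6) = (3/9)(6/9)(3/9) = 0.074074; P(data | r = 7) = (2/9)(7/9)(2/9) = 0.038409; P(data | r = 8) = (1/9)(8/9)(1/9) = 0.010974.
Multiplying each by its prior: 1/7 · 0.087791 = 0.012542, 3/14 · 0.13443 = 0.028807, 1/14 · 0.14815 = 0.010582, 2/7 · 0.074074 = 0.021164, 1/7 · 0.038409 = 0.005487, 1/7 · 0.010974 = 0.0015677; with total 0.080149.
The posterior is then P(r = 1 | data) = 0.15648, P(r = 2 | data) = 0.35941, P(r = 3 | data) = 0.13203, P(r = 6 | data) = 0.26406, P(r = 7 | data) = 0.06846, P(r = 8 | data) = 0.01956.
The predictive probability is P(yellow next | data) = (1/9)(0.15648) + (2/9)(0.35941) + (1/3)(0.13203) + (2/3)(0.26406) + (7/9)(0.06846) + (8/9)(0.01956) = 0.38794.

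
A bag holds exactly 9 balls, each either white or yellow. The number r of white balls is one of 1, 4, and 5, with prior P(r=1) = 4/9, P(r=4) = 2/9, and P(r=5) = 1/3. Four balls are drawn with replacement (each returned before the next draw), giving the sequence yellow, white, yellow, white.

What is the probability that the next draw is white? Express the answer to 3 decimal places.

Compute the likelihood of the observed sequence for each case: P(data | r = 1) = (8/9)(1/9)(8/9)(1/9) = 0.0097546; P(data | r = 4) = (5/9)(4/9)(5/9)(4/9) = 0.060966; P(data | r = 5) = (4/9)(5/9)(4/9)(5/9) = 0.060966.
Multiplying each by its prior: 4/9 · 0.0097546 = 0.0043354, 2/9 · 0.060966 = 0.013548, 1/3 · 0.060966 = 0.020322; these sum to 0.038206.
Normalising, the posterior is P(r = 1 | data) = 0.11348, P(r = 4 | data) = 0.35461, P(r = 5 | data) = 0.53191.
So P(white next | data) = Σ P(white next | H) P(H | data) = (1/9)(0.11348) + (4/9)(0.35461) + (5/9)(0.53191) = 0.46572.

0.466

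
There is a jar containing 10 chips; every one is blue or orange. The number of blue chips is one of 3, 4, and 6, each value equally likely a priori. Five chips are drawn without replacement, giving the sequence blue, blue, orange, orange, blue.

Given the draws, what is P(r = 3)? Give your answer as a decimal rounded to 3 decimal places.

The likelihood of the observed sequence under each hypothesis: P(data | r = 3) = (3/10)(2/9)(7/8)(6/7)(1/6) = 0.0083333; P(data | r = 4) = (4/10)(3/9)(6/8)(5/7)(2/6) = 0.02381; P(data | r = 6) = (6/10)(5/9)(4/8)(3/7)(4/6) = 0.047619.
Weighting by the prior gives 1/3 · 0.0083333 = 0.0027778, 1/3 · 0.02381 = 0.0079365, 1/3 · 0.047619 = 0.015873; with total 0.026587.
Hence P(r = 3 | data) = (0.0027778) / (0.026587) = 0.10448.

0.104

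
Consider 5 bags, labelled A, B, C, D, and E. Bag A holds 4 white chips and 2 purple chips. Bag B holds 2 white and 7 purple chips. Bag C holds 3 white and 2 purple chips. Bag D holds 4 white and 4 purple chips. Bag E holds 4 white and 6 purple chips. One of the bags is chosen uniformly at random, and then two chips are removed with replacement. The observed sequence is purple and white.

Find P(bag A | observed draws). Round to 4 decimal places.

Under each hypothesis, the probability of the observed sequence is: P(data | bag A) = (2/6)(4/6) = 0.22222; P(data | bag B) = (7/9)(2/9) = 0.17284; P(data | bag C) = (2/5)(3/5) = 0.24; P(data | bag D) = (4/8)(4/8) = 0.25; P(data | bag E) = (6/10)(4/10) = 0.24.
Weighting by the prior gives 1/5 · 0.22222 = 0.044444, 1/5 · 0.17284 = 0.034568, 1/5 · 0.24 = 0.048, 1/5 · 0.25 = 0.05, 1/5 · 0.24 = 0.048; these sum to 0.22501.
Therefore the posterior P(bag A | data) = (0.044444) / (0.22501) = 0.19752.

0.1975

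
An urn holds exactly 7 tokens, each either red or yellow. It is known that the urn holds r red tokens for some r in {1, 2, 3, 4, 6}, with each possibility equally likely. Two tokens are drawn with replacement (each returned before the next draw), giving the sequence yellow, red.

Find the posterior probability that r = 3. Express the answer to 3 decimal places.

Compute the likelihood of the observed sequence for each case: P(data | r = 1) = (6/7)(1/7) = 6/49; P(data | r = 2) = (5/7)(2/7) = 10/49; P(data | r = 3) = (4/7)(3/7) = 12/49; P(data | r = 4) = (3/7)(4/7) = 12/49; P(data | r = 6) = (1/7)(6/7) = 6/49.
Multiplying each by its prior: 1/5 · 6/49 = 6/245, 1/5 · 10/49 = 2/49, 1/5 · 12/49 = 12/245, 1/5 · 12/49 = 12/245, 1/5 · 6/49 = 6/245; summing to 46/245.
By Bayes' rule, P(r = 3 | data) = (12/245) / (46/245) = 6/23.

0.261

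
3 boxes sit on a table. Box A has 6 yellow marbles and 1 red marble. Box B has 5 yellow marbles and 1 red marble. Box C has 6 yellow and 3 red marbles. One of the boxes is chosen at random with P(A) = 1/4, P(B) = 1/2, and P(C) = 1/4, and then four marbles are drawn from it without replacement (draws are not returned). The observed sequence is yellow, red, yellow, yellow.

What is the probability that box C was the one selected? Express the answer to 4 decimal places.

0.2000

Compute the likelihood of the observed sequence for each case: P(data | box A) = (6/7)(1/6)(5/5)(4/4) = 1/7; P(data | box B) = (5/6)(1/5)(4/4)(3/3) = 1/6; P(data | box C) = (6/9)(3/8)(5/7)(4/6) = 5/42.
Weighting by the prior gives 1/4 · 1/7 = 1/28, 1/2 · 1/6 = 1/12, 1/4 · 5/42 = 5/168; these sum to 25/168.
So P(box C | data) = (5/168) / (25/168) = 1/5.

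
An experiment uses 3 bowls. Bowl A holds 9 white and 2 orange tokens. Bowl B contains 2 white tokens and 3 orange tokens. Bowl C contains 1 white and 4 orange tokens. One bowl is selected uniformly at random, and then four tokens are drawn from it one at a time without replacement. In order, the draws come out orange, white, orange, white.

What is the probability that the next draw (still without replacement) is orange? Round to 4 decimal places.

Compute the likelihood of the observed sequence for each case: P(data | bowl A) = (2/11)(9/10)(1/9)(8/8) = 1/55; P(data | bowl B) = (3/5)(2/4)(2/3)(1/2) = 1/10; P(data | bowl C) = (4/5)(1/4)(3/3)(0/2) = 0.
The prior-weighted likelihoods are 1/3 · 1/55 = 1/165, 1/3 · 1/10 = 1/30, 1/3 · 0 = 0; summing to 13/330.
The posterior is then P(bowl A | data) = 2/13, P(bowl B | data) = 11/13, P(bowl C | data) = 0.
So P(orange next | data) = Σ P(orange next | H) P(H | data) = (0)(2/13) + (1)(11/13) = 11/13.

0.8462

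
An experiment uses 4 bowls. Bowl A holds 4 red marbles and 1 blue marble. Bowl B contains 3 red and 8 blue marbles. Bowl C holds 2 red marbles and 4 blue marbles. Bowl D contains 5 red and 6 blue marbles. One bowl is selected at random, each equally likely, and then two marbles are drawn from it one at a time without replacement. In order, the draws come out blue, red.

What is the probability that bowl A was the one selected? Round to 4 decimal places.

The likelihood of the observed sequence under each hypothesis: P(data | bowl A) = (1/5)(4/4) = 1/5; P(data | bowl B) = (8/11)(3/10) = 12/55; P(data | bowl C) = (4/6)(2/5) = 4/15; P(data | bowl D) = (6/11)(5/10) = 3/11.
Multiplying each by its prior: 1/4 · 1/5 = 1/20, 1/4 · 12/55 = 3/55, 1/4 · 4/15 = 1/15, 1/4 · 3/11 = 3/44; with total 79/330.
So P(bowl A | data) = (1/20) / (79/330) = 33/158.

0.2089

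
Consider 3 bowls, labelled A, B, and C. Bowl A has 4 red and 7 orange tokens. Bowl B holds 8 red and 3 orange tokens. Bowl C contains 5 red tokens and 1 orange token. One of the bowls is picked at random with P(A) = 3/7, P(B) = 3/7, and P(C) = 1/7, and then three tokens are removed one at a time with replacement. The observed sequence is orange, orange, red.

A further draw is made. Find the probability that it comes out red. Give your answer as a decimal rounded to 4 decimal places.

0.4751

Under each hypothesis, the probability of the observed sequence is: P(data | bowl A) = (7/11)(7/11)(4/11) = 0.14726; P(data | bowl B) = (3/11)(3/11)(8/11) = 0.054095; P(data | bowl C) = (1/6)(1/6)(5/6) = 0.023148.
The prior-weighted likelihoods are 3/7 · 0.14726 = 0.06311, 3/7 · 0.054095 = 0.023183, 1/7 · 0.023148 = 0.0033069; these sum to 0.089601.
The posterior is then P(bowl A | data) = 0.70435, P(bowl B | data) = 0.25874, P(bowl C | data) = 0.036907.
The predictive probability is P(red next | data) = (4/11)(0.70435) + (8/11)(0.25874) + (5/6)(0.036907) = 0.47506.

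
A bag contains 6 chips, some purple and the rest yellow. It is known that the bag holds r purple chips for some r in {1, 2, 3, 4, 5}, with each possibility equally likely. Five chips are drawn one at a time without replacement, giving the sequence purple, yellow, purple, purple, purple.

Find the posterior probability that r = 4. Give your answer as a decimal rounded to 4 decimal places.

Compute the likelihood of the observed sequence for each case: P(data | r = 1) = (1/6)(5/5)(0/4) = 0; P(data | r = 2) = (2/6)(4/5)(1/4)(0/3) = 0; P(data | r = 3) = (3/6)(3/5)(2/4)(1/3)(0/2) = 0; P(data | r = 4) = (4/6)(2/5)(3/4)(2/3)(1/2) = 1/15; P(data | r = 5) = (5/6)(1/5)(4/4)(3/3)(2/2) = 1/6.
The prior-weighted likelihoods are 1/5 · 0 = 0, 1/5 · 0 = 0, 1/5 · 0 = 0, 1/5 · 1/15 = 1/75, 1/5 · 1/6 = 1/30; these sum to 7/150.
Hence P(r = 4 | data) = (1/75) / (7/150) = 2/7.

0.2857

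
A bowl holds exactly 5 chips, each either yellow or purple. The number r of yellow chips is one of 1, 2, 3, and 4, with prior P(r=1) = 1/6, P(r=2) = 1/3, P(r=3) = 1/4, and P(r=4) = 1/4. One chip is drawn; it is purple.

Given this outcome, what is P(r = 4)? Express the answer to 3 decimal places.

0.103

Compute the likelihood of this draw for each case: P(data | r = 1) = (4/5) = 4/5; P(data | r = 2) = (3/5) = 3/5; P(data | r = 3) = (2/5) = 2/5; P(data | r = 4) = (1/5) = 1/5.
The prior-weighted likelihoods are 1/6 · 4/5 = 2/15, 1/3 · 3/5 = 1/5, 1/4 · 2/5 = 1/10, 1/4 · 1/5 = 1/20; with total 29/60.
Therefore the posterior P(r = 4 | data) = (1/20) / (29/60) = 3/29.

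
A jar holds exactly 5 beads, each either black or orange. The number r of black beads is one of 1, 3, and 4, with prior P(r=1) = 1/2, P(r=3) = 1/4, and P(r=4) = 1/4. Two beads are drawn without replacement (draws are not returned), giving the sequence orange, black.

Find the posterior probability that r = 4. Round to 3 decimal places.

0.222

Under each hypothesis, the probability of the observed sequence is: P(data | r = 1) = (4/5)(1/4) = 1/5; P(data | r = 3) = (2/5)(3/4) = 3/10; P(data | r = 4) = (1/5)(4/4) = 1/5.
Weighting by the prior gives 1/2 · 1/5 = 1/10, 1/4 · 3/10 = 3/40, 1/4 · 1/5 = 1/20; summing to 9/40.
Hence P(r = 4 | data) = (1/20) / (9/40) = 2/9.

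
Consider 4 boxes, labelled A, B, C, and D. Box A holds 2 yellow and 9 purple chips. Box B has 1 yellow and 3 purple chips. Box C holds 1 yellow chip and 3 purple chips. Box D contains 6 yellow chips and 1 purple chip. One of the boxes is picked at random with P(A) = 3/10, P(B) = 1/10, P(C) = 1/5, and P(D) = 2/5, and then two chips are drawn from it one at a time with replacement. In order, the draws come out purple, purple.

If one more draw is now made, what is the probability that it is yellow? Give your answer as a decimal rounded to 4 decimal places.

0.2269

For each hypothesis, P(data | H) works out to: P(data | box A) = (9/11)(9/11) = 0.66942; P(data | box B) = (3/4)(3/4) = 0.5625; P(data | box C) = (3/4)(3/4) = 0.5625; P(data | box D) = (1/7)(1/7) = 0.020408.
The prior-weighted likelihoods are 3/10 · 0.66942 = 0.20083, 1/10 · 0.5625 = 0.05625, 1/5 · 0.5625 = 0.1125, 2/5 · 0.020408 = 0.0081633; summing to 0.37774.
Dividing through by the total gives posterior P(box A | data) = 0.53165, P(box B | data) = 0.14891, P(box C | data) = 0.29782, P(box D | data) = 0.021611.
The predictive probability is P(yellow next | data) = (2/11)(0.53165) + (1/4)(0.14891) + (1/4)(0.29782) + (6/7)(0.021611) = 0.22687.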